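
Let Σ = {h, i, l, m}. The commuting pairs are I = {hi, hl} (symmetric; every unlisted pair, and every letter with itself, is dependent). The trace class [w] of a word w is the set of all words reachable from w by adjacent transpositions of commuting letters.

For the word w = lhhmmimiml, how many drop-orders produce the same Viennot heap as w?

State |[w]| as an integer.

3

#0=l has no predecessor
#1=h has no predecessor
#2=h depends on [1:h]
#3=m depends on [0:l, 2:h]
#4=m depends on [3:m]
#5=i depends on [4:m]
#6=m depends on [5:i]
#7=i depends on [6:m]
#8=m depends on [7:i]
#9=l depends on [8:m]
sources: [0:l, 1:h]
N(rest) = Σ N(rest − s) over sources s of rest; N(one piece) = 1:
  size 1 → [9]=1
  size 2 → [8,9]=1
  size 3 → [7,8,9]=1
  size 4 → [6,7,8,9]=1
  size 5 → [5,6,7,8,9]=1
  size 6 → [4,5,6,7,8,9]=1
  size 7 → [3,4,5,6,7,8,9]=1
  size 8 → [0,3,4,5,6,7,8,9]=1  [2,3,4,5,6,7,8,9]=1
  first=0(l) contributes 1
  first=1(h) contributes 2
|[w]| = 3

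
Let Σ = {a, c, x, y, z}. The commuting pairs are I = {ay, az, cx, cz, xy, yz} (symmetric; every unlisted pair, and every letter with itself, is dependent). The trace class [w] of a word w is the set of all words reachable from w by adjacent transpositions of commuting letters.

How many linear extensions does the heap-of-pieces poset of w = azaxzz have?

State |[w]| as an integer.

3

0(a) covers ∅
1(z) covers ∅
2(a) covers 0:a
3(x) covers 1:z, 2:a
4(z) covers 3:x
5(z) covers 4:z
floor of heap: 0:a, 1:z
completions by unplaced set U, small U first (add the entries for U minus each lowest piece of U):
  |U|=1: {5}:1
  |U|=2: {4,5}:1
  |U|=3: {3,4,5}:1
  |U|=4: {1,3,4,5}:1  {2,3,4,5}:1
  start at 0(a): 2
  start at 1(z): 1
sum over floor = 3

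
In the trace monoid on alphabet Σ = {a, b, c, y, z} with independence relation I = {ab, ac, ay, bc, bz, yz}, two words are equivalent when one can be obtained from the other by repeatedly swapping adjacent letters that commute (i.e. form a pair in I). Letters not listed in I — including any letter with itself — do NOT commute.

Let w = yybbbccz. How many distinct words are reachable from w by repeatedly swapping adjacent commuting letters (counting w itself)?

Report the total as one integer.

20

piece 0:y — minimal
piece 1:y rests on {0:y}
piece 2:b rests on {1:y}
piece 3:b rests on {2:b}
piece 4:b rests on {3:b}
piece 5:c rests on {1:y}
piece 6:c rests on {5:c}
piece 7:z rests on {6:c}
minimal pieces: {0:y}
ways to finish when only these pieces remain (= sum over removing one remaining piece with nothing left below it):
  1 left: {4}→1  {7}→1
  2 left: {3,4}→1  {4,7}→2  {6,7}→1
  3 left: {2,3,4}→1  {3,4,7}→3  {4,6,7}→3  {5,6,7}→1
  4 left: {2,3,4,7}→4  {3,4,6,7}→6  {4,5,6,7}→4
  5 left: {2,3,4,6,7}→10  {3,4,5,6,7}→10
  6 left: {2,3,4,5,6,7}→20
  placing 0:y first → 20 extensions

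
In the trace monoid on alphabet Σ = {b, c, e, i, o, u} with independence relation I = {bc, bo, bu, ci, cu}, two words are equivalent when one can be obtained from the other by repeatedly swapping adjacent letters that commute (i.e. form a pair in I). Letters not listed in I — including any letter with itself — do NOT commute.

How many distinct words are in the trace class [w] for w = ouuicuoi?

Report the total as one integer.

5

#0=o has no predecessor
#1=u depends on [0:o]
#2=u depends on [1:u]
#3=i depends on [2:u]
#4=c depends on [0:o]
#5=u depends on [3:i]
#6=o depends on [4:c, 5:u]
#7=i depends on [6:o]
sources: [0:o]
N(rest) = Σ N(rest − s) over sources s of rest; N(one piece) = 1:
  size 1 → [7]=1
  size 2 → [6,7]=1
  size 3 → [4,6,7]=1  [5,6,7]=1
  size 4 → [3,5,6,7]=1  [4,5,6,7]=2
  size 5 → [2,3,5,6,7]=1  [3,4,5,6,7]=3
  size 6 → [1,2,3,5,6,7]=1  [2,3,4,5,6,7]=4
  first=0(o) contributes 5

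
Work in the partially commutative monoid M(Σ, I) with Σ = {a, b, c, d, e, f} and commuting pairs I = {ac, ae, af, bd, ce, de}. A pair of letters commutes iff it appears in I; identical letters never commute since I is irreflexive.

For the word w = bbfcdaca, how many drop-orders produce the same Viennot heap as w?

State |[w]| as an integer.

piece 0:b — minimal
piece 1:b rests on {0:b}
piece 2:f rests on {1:b}
piece 3:c rests on {2:f}
piece 4:d rests on {3:c}
piece 5:a rests on {4:d}
piece 6:c rests on {4:d}
piece 7:a rests on {5:a}
minimal pieces: {0:b}
ways to finish when only these pieces remain (= sum over removing one remaining piece with nothing left below it):
  1 left: {6}→1  {7}→1
  2 left: {5,7}→1  {6,7}→2
  3 left: {5,6,7}→3
  4 left: {4,5,6,7}→3
  5 left: {3,4,5,6,7}→3
  6 left: {2,3,4,5,6,7}→3
  placing 0:b first → 3 extensions

3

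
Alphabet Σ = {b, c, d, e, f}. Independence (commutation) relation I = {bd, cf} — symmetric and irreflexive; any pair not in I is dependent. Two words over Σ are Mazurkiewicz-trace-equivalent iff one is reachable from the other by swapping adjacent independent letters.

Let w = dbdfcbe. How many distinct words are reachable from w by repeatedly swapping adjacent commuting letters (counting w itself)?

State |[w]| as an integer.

6

drop 0:d onto floor
drop 1:b onto floor
drop 2:d onto {0:d}
drop 3:f onto {1:b, 2:d}
drop 4:c onto {1:b, 2:d}
drop 5:b onto {3:f, 4:c}
drop 6:e onto {5:b}
ground layer = {0:d, 1:b}
drop-orders for the pieces not yet dropped (sum over which currently-grounded one goes next):
  1 to go: {6} 1
  2 to go: {5,6} 1
  3 to go: {3,5,6} 1  {4,5,6} 1
  4 to go: {3,4,5,6} 2
  5 to go: {1,3,4,5,6} 2  {2,3,4,5,6} 2
  if 0:d drops first: 4 orders
  if 1:b drops first: 2 orders
heap linearizations: 6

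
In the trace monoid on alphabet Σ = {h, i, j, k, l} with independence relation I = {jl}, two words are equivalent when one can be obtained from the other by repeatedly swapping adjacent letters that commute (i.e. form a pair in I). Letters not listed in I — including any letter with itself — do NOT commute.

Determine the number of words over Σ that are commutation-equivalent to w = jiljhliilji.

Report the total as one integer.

4

0(j) covers ∅
1(i) covers 0:j
2(l) covers 1:i
3(j) covers 1:i
4(h) covers 2:l, 3:j
5(l) covers 4:h
6(i) covers 5:l
7(i) covers 6:i
8(l) covers 7:i
9(j) covers 7:i
10(i) covers 8:l, 9:j
floor of heap: 0:j
completions by unplaced set U, small U first (add the entries for U minus each lowest piece of U):
  |U|=1: {10}:1
  |U|=2: {8,10}:1  {9,10}:1
  |U|=3: {8,9,10}:2
  |U|=4: {7,8,9,10}:2
  |U|=5: {6,7,8,9,10}:2
  |U|=6: {5,6,7,8,9,10}:2
  |U|=7: {4,5,6,7,8,9,10}:2
  |U|=8: {2,4,5,6,7,8,9,10}:2  {3,4,5,6,7,8,9,10}:2
  |U|=9: {2,3,4,5,6,7,8,9,10}:4
  start at 0(j): 4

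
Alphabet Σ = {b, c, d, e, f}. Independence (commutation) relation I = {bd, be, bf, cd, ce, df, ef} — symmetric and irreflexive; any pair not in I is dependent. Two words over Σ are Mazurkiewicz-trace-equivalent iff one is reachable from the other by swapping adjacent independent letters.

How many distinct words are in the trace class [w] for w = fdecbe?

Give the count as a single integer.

#0=f has no predecessor
#1=d has no predecessor
#2=e depends on [1:d]
#3=c depends on [0:f]
#4=b depends on [3:c]
#5=e depends on [2:e]
sources: [0:f, 1:d]
N(rest) = Σ N(rest − s) over sources s of rest; N(one piece) = 1:
  size 1 → [4]=1  [5]=1
  size 2 → [2,5]=1  [3,4]=1  [4,5]=2
  size 3 → [0,3,4]=1  [1,2,5]=1  [2,4,5]=3  [3,4,5]=3
  size 4 → [0,3,4,5]=4  [1,2,4,5]=4  [2,3,4,5]=6
  first=0(f) contributes 10
  first=1(d) contributes 10
|[w]| = 20

20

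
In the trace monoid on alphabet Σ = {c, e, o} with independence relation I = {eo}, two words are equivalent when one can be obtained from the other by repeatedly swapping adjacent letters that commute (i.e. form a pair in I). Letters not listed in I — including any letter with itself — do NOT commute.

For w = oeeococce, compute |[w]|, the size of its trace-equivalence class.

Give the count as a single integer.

6

#0=o has no predecessor
#1=e has no predecessor
#2=e depends on [1:e]
#3=o depends on [0:o]
#4=c depends on [2:e, 3:o]
#5=o depends on [4:c]
#6=c depends on [5:o]
#7=c depends on [6:c]
#8=e depends on [7:c]
sources: [0:o, 1:e]
N(rest) = Σ N(rest − s) over sources s of rest; N(one piece) = 1:
  size 1 → [8]=1
  size 2 → [7,8]=1
  size 3 → [6,7,8]=1
  size 4 → [5,6,7,8]=1
  size 5 → [4,5,6,7,8]=1
  size 6 → [2,4,5,6,7,8]=1  [3,4,5,6,7,8]=1
  size 7 → [0,3,4,5,6,7,8]=1  [1,2,4,5,6,7,8]=1  [2,3,4,5,6,7,8]=2
  first=0(o) contributes 3
  first=1(e) contributes 3
|[w]| = 6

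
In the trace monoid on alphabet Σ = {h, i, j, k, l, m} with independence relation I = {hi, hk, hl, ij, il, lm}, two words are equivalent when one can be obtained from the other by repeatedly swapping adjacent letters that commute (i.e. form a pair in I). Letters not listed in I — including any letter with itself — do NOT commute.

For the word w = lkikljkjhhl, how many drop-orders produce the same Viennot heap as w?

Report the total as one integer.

3

drop 0:l onto floor
drop 1:k onto {0:l}
drop 2:i onto {1:k}
drop 3:k onto {2:i}
drop 4:l onto {3:k}
drop 5:j onto {4:l}
drop 6:k onto {5:j}
drop 7:j onto {6:k}
drop 8:h onto {7:j}
drop 9:h onto {8:h}
drop 10:l onto {7:j}
ground layer = {0:l}
drop-orders for the pieces not yet dropped (sum over which currently-grounded one goes next):
  1 to go: {9} 1  {10} 1
  2 to go: {8,9} 1  {9,10} 2
  3 to go: {8,9,10} 3
  4 to go: {7,8,9,10} 3
  5 to go: {6,7,8,9,10} 3
  6 to go: {5,6,7,8,9,10} 3
  7 to go: {4,5,6,7,8,9,10} 3
  8 to go: {3,4,5,6,7,8,9,10} 3
  9 to go: {2,3,4,5,6,7,8,9,10} 3
  if 0:l drops first: 3 orders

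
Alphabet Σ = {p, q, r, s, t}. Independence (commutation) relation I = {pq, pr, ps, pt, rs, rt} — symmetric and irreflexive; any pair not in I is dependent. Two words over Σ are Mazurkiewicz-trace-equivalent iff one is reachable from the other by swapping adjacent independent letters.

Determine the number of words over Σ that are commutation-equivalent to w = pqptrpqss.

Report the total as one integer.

drop 0:p onto floor
drop 1:q onto floor
drop 2:p onto {0:p}
drop 3:t onto {1:q}
drop 4:r onto {1:q}
drop 5:p onto {2:p}
drop 6:q onto {3:t, 4:r}
drop 7:s onto {6:q}
drop 8:s onto {7:s}
ground layer = {0:p, 1:q}
drop-orders for the pieces not yet dropped (sum over which currently-grounded one goes next):
  1 to go: {5} 1  {8} 1
  2 to go: {2,5} 1  {5,8} 2  {7,8} 1
  3 to go: {0,2,5} 1  {2,5,8} 3  {5,7,8} 3  {6,7,8} 1
  4 to go: {0,2,5,8} 4  {2,5,7,8} 6  {3,6,7,8} 1  {4,6,7,8} 1  {5,6,7,8} 4
  5 to go: {0,2,5,7,8} 10  {2,5,6,7,8} 10  {3,4,6,7,8} 2  {3,5,6,7,8} 5  {4,5,6,7,8} 5
  6 to go: {0,2,5,6,7,8} 20  {1,3,4,6,7,8} 2  {2,3,5,6,7,8} 15  {2,4,5,6,7,8} 15  {3,4,5,6,7,8} 12
  7 to go: {0,2,3,5,6,7,8} 35  {0,2,4,5,6,7,8} 35  {1,3,4,5,6,7,8} 14  {2,3,4,5,6,7,8} 42
  if 0:p drops first: 56 orders
  if 1:q drops first: 112 orders
heap linearizations: 168

168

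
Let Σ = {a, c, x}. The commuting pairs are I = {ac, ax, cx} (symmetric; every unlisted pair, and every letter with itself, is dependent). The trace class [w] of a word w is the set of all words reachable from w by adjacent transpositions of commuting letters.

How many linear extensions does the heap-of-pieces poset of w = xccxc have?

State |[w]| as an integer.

10

0(x) covers ∅
1(c) covers ∅
2(c) covers 1:c
3(x) covers 0:x
4(c) covers 2:c
floor of heap: 0:x, 1:c
completions by unplaced set U, small U first (add the entries for U minus each lowest piece of U):
  |U|=1: {3}:1  {4}:1
  |U|=2: {0,3}:1  {2,4}:1  {3,4}:2
  |U|=3: {0,3,4}:3  {1,2,4}:1  {2,3,4}:3
  start at 0(x): 4
  start at 1(c): 6
sum over floor = 10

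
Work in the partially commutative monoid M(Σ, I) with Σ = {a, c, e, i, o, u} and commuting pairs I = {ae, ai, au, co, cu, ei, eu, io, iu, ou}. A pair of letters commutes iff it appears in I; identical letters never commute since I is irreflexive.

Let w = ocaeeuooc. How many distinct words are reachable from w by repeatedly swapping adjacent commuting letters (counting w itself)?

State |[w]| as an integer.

162

#0=o has no predecessor
#1=c has no predecessor
#2=a depends on [0:o, 1:c]
#3=e depends on [0:o, 1:c]
#4=e depends on [3:e]
#5=u has no predecessor
#6=o depends on [2:a, 4:e]
#7=o depends on [6:o]
#8=c depends on [2:a, 4:e]
sources: [0:o, 1:c, 5:u]
N(rest) = Σ N(rest − s) over sources s of rest; N(one piece) = 1:
  size 1 → [5]=1  [7]=1  [8]=1
  size 2 → [5,7]=2  [5,8]=2  [6,7]=1  [7,8]=2
  size 3 → [5,6,7]=3  [5,7,8]=6  [6,7,8]=3
  size 4 → [2,6,7,8]=3  [4,6,7,8]=3  [5,6,7,8]=12
  size 5 → [2,4,6,7,8]=6  [2,5,6,7,8]=15  [3,4,6,7,8]=3  [4,5,6,7,8]=15
  size 6 → [2,3,4,6,7,8]=9  [2,4,5,6,7,8]=36  [3,4,5,6,7,8]=18
  size 7 → [0,2,3,4,6,7,8]=9  [1,2,3,4,6,7,8]=9  [2,3,4,5,6,7,8]=63
  first=0(o) contributes 72
  first=1(c) contributes 72
  first=5(u) contributes 18
|[w]| = 162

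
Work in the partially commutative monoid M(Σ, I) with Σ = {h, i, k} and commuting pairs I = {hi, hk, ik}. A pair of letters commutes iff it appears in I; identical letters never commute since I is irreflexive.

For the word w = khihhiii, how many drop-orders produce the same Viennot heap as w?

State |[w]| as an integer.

280

piece 0:k — minimal
piece 1:h — minimal
piece 2:i — minimal
piece 3:h rests on {1:h}
piece 4:h rests on {3:h}
piece 5:i rests on {2:i}
piece 6:i rests on {5:i}
piece 7:i rests on {6:i}
minimal pieces: {0:k, 1:h, 2:i}
ways to finish when only these pieces remain (= sum over removing one remaining piece with nothing left below it):
  1 left: {0}→1  {4}→1  {7}→1
  2 left: {0,4}→2  {0,7}→2  {3,4}→1  {4,7}→2  {6,7}→1
  3 left: {0,3,4}→3  {0,4,7}→6  {0,6,7}→3  {1,3,4}→1  {3,4,7}→3  {4,6,7}→3  {5,6,7}→1
  4 left: {0,1,3,4}→4  {0,3,4,7}→12  {0,4,6,7}→12  {0,5,6,7}→4  {1,3,4,7}→4  {2,5,6,7}→1  {3,4,6,7}→6  {4,5,6,7}→4
  5 left: {0,1,3,4,7}→20  {0,2,5,6,7}→5  {0,3,4,6,7}→30  {0,4,5,6,7}→20  {1,3,4,6,7}→10  {2,4,5,6,7}→5  {3,4,5,6,7}→10
  6 left: {0,1,3,4,6,7}→60  {0,2,4,5,6,7}→30  {0,3,4,5,6,7}→60  {1,3,4,5,6,7}→20  {2,3,4,5,6,7}→15
  placing 0:k first → 35 extensions
  placing 1:h first → 105 extensions
  placing 2:i first → 140 extensions
total linear extensions = 280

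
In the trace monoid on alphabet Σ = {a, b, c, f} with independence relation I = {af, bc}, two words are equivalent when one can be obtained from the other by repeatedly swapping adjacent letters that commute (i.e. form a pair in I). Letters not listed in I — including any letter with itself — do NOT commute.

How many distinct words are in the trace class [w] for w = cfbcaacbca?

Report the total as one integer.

6

drop 0:c onto floor
drop 1:f onto {0:c}
drop 2:b onto {1:f}
drop 3:c onto {1:f}
drop 4:a onto {2:b, 3:c}
drop 5:a onto {4:a}
drop 6:c onto {5:a}
drop 7:b onto {5:a}
drop 8:c onto {6:c}
drop 9:a onto {7:b, 8:c}
ground layer = {0:c}
drop-orders for the pieces not yet dropped (sum over which currently-grounded one goes next):
  1 to go: {9} 1
  2 to go: {7,9} 1  {8,9} 1
  3 to go: {6,8,9} 1  {7,8,9} 2
  4 to go: {6,7,8,9} 3
  5 to go: {5,6,7,8,9} 3
  6 to go: {4,5,6,7,8,9} 3
  7 to go: {2,4,5,6,7,8,9} 3  {3,4,5,6,7,8,9} 3
  8 to go: {2,3,4,5,6,7,8,9} 6
  if 0:c drops first: 6 orders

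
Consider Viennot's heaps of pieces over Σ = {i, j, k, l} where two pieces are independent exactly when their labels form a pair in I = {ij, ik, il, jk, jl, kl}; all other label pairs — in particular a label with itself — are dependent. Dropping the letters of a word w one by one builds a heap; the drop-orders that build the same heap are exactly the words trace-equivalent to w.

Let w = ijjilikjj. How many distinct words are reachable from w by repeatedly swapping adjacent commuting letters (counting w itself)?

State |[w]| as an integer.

2520

drop 0:i onto floor
drop 1:j onto floor
drop 2:j onto {1:j}
drop 3:i onto {0:i}
drop 4:l onto floor
drop 5:i onto {3:i}
drop 6:k onto floor
drop 7:j onto {2:j}
drop 8:j onto {7:j}
ground layer = {0:i, 1:j, 4:l, 6:k}
drop-orders for the pieces not yet dropped (sum over which currently-grounded one goes next):
  1 to go: {4} 1  {5} 1  {6} 1  {8} 1
  2 to go: {3,5} 1  {4,5} 2  {4,6} 2  {4,8} 2  {5,6} 2  {5,8} 2  {6,8} 2  {7,8} 1
  3 to go: {0,3,5} 1  {2,7,8} 1  {3,4,5} 3  {3,5,6} 3  {3,5,8} 3  {4,5,6} 6  {4,5,8} 6  {4,6,8} 6  {4,7,8} 3  {5,6,8} 6  {5,7,8} 3  {6,7,8} 3
  4 to go: {0,3,4,5} 4  {0,3,5,6} 4  {0,3,5,8} 4  {1,2,7,8} 1  {2,4,7,8} 4  {2,5,7,8} 4  {2,6,7,8} 4  {3,4,5,6} 12  {3,4,5,8} 12  {3,5,6,8} 12  {3,5,7,8} 6  {4,5,6,8} 24  {4,5,7,8} 12  {4,6,7,8} 12  {5,6,7,8} 12
  5 to go: {0,3,4,5,6} 20  {0,3,4,5,8} 20  {0,3,5,6,8} 20  {0,3,5,7,8} 10  {1,2,4,7,8} 5  {1,2,5,7,8} 5  {1,2,6,7,8} 5  {2,3,5,7,8} 10  {2,4,5,7,8} 20  {2,4,6,7,8} 20  {2,5,6,7,8} 20  {3,4,5,6,8} 60  {3,4,5,7,8} 30  {3,5,6,7,8} 30  {4,5,6,7,8} 60
  6 to go: {0,2,3,5,7,8} 20  {0,3,4,5,6,8} 120  {0,3,4,5,7,8} 60  {0,3,5,6,7,8} 60  {1,2,3,5,7,8} 15  {1,2,4,5,7,8} 30  {1,2,4,6,7,8} 30  {1,2,5,6,7,8} 30  {2,3,4,5,7,8} 60  {2,3,5,6,7,8} 60  {2,4,5,6,7,8} 120  {3,4,5,6,7,8} 180
  7 to go: {0,1,2,3,5,7,8} 35  {0,2,3,4,5,7,8} 140  {0,2,3,5,6,7,8} 140  {0,3,4,5,6,7,8} 420  {1,2,3,4,5,7,8} 105  {1,2,3,5,6,7,8} 105  {1,2,4,5,6,7,8} 210  {2,3,4,5,6,7,8} 420
  if 0:i drops first: 840 orders
  if 1:j drops first: 1120 orders
  if 4:l drops first: 280 orders
  if 6:k drops first: 280 orders
heap linearizations: 2520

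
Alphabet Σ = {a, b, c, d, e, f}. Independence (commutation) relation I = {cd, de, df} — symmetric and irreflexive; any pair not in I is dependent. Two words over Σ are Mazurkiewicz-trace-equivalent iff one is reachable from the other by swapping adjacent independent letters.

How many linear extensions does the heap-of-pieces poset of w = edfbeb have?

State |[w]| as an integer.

0(e) covers ∅
1(d) covers ∅
2(f) covers 0:e
3(b) covers 1:d, 2:f
4(e) covers 3:b
5(b) covers 4:e
floor of heap: 0:e, 1:d
completions by unplaced set U, small U first (add the entries for U minus each lowest piece of U):
  |U|=1: {5}:1
  |U|=2: {4,5}:1
  |U|=3: {3,4,5}:1
  |U|=4: {1,3,4,5}:1  {2,3,4,5}:1
  start at 0(e): 2
  start at 1(d): 1
sum over floor = 3

3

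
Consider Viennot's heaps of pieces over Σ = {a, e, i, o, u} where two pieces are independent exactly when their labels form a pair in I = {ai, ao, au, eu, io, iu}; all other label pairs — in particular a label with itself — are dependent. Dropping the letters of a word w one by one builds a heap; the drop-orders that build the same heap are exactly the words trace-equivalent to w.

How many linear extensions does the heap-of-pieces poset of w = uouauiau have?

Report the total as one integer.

168

piece 0:u — minimal
piece 1:o rests on {0:u}
piece 2:u rests on {1:o}
piece 3:a — minimal
piece 4:u rests on {2:u}
piece 5:i — minimal
piece 6:a rests on {3:a}
piece 7:u rests on {4:u}
minimal pieces: {0:u, 3:a, 5:i}
ways to finish when only these pieces remain (= sum over removing one remaining piece with nothing left below it):
  1 left: {5}→1  {6}→1  {7}→1
  2 left: {3,6}→1  {4,7}→1  {5,6}→2  {5,7}→2  {6,7}→2
  3 left: {2,4,7}→1  {3,5,6}→3  {3,6,7}→3  {4,5,7}→3  {4,6,7}→3  {5,6,7}→6
  4 left: {1,2,4,7}→1  {2,4,5,7}→4  {2,4,6,7}→4  {3,4,6,7}→6  {3,5,6,7}→12  {4,5,6,7}→12
  5 left: {0,1,2,4,7}→1  {1,2,4,5,7}→5  {1,2,4,6,7}→5  {2,3,4,6,7}→10  {2,4,5,6,7}→20  {3,4,5,6,7}→30
  6 left: {0,1,2,4,5,7}→6  {0,1,2,4,6,7}→6  {1,2,3,4,6,7}→15  {1,2,4,5,6,7}→30  {2,3,4,5,6,7}→60
  placing 0:u first → 105 extensions
  placing 3:a first → 42 extensions
  placing 5:i first → 21 extensions
total linear extensions = 168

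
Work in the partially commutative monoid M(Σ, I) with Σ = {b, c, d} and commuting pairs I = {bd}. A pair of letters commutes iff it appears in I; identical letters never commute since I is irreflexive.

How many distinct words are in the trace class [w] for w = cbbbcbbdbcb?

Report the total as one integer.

drop 0:c onto floor
drop 1:b onto {0:c}
drop 2:b onto {1:b}
drop 3:b onto {2:b}
drop 4:c onto {3:b}
drop 5:b onto {4:c}
drop 6:b onto {5:b}
drop 7:d onto {4:c}
drop 8:b onto {6:b}
drop 9:c onto {7:d, 8:b}
drop 10:b onto {9:c}
ground layer = {0:c}
drop-orders for the pieces not yet dropped (sum over which currently-grounded one goes next):
  1 to go: {10} 1
  2 to go: {9,10} 1
  3 to go: {7,9,10} 1  {8,9,10} 1
  4 to go: {6,8,9,10} 1  {7,8,9,10} 2
  5 to go: {5,6,8,9,10} 1  {6,7,8,9,10} 3
  6 to go: {5,6,7,8,9,10} 4
  7 to go: {4,5,6,7,8,9,10} 4
  8 to go: {3,4,5,6,7,8,9,10} 4
  9 to go: {2,3,4,5,6,7,8,9,10} 4
  if 0:c drops first: 4 orders

4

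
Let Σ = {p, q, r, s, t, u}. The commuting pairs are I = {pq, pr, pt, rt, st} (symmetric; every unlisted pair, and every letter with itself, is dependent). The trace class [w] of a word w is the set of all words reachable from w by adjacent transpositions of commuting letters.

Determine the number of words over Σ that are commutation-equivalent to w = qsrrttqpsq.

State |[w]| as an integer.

piece 0:q — minimal
piece 1:s rests on {0:q}
piece 2:r rests on {1:s}
piece 3:r rests on {2:r}
piece 4:t rests on {0:q}
piece 5:t rests on {4:t}
piece 6:q rests on {3:r, 5:t}
piece 7:p rests on {1:s}
piece 8:s rests on {6:q, 7:p}
piece 9:q rests on {8:s}
minimal pieces: {0:q}
ways to finish when only these pieces remain (= sum over removing one remaining piece with nothing left below it):
  1 left: {9}→1
  2 left: {8,9}→1
  3 left: {6,8,9}→1  {7,8,9}→1
  4 left: {3,6,8,9}→1  {5,6,8,9}→1  {6,7,8,9}→2
  5 left: {2,3,6,8,9}→1  {3,5,6,8,9}→2  {3,6,7,8,9}→3  {4,5,6,8,9}→1  {5,6,7,8,9}→3
  6 left: {2,3,5,6,8,9}→3  {2,3,6,7,8,9}→4  {3,4,5,6,8,9}→3  {3,5,6,7,8,9}→8  {4,5,6,7,8,9}→4
  7 left: {1,2,3,6,7,8,9}→4  {2,3,4,5,6,8,9}→6  {2,3,5,6,7,8,9}→15  {3,4,5,6,7,8,9}→15
  8 left: {1,2,3,5,6,7,8,9}→19  {2,3,4,5,6,7,8,9}→36
  placing 0:q first → 55 extensions

55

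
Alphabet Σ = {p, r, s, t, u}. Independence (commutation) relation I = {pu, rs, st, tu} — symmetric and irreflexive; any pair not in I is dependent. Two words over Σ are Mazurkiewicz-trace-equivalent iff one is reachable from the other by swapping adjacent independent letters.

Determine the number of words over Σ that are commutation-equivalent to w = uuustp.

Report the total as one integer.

#0=u has no predecessor
#1=u depends on [0:u]
#2=u depends on [1:u]
#3=s depends on [2:u]
#4=t has no predecessor
#5=p depends on [3:s, 4:t]
sources: [0:u, 4:t]
N(rest) = Σ N(rest − s) over sources s of rest; N(one piece) = 1:
  size 1 → [5]=1
  size 2 → [3,5]=1  [4,5]=1
  size 3 → [2,3,5]=1  [3,4,5]=2
  size 4 → [1,2,3,5]=1  [2,3,4,5]=3
  first=0(u) contributes 4
  first=4(t) contributes 1
|[w]| = 5

5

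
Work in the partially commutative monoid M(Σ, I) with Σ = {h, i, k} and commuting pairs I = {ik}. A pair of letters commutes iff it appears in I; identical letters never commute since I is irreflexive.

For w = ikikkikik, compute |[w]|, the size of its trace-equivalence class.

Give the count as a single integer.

drop 0:i onto floor
drop 1:k onto floor
drop 2:i onto {0:i}
drop 3:k onto {1:k}
drop 4:k onto {3:k}
drop 5:i onto {2:i}
drop 6:k onto {4:k}
drop 7:i onto {5:i}
drop 8:k onto {6:k}
ground layer = {0:i, 1:k}
drop-orders for the pieces not yet dropped (sum over which currently-grounded one goes next):
  1 to go: {7} 1  {8} 1
  2 to go: {5,7} 1  {6,8} 1  {7,8} 2
  3 to go: {2,5,7} 1  {4,6,8} 1  {5,7,8} 3  {6,7,8} 3
  4 to go: {0,2,5,7} 1  {2,5,7,8} 4  {3,4,6,8} 1  {4,6,7,8} 4  {5,6,7,8} 6
  5 to go: {0,2,5,7,8} 5  {1,3,4,6,8} 1  {2,5,6,7,8} 10  {3,4,6,7,8} 5  {4,5,6,7,8} 10
  6 to go: {0,2,5,6,7,8} 15  {1,3,4,6,7,8} 6  {2,4,5,6,7,8} 20  {3,4,5,6,7,8} 15
  7 to go: {0,2,4,5,6,7,8} 35  {1,3,4,5,6,7,8} 21  {2,3,4,5,6,7,8} 35
  if 0:i drops first: 56 orders
  if 1:k drops first: 70 orders
heap linearizations: 126

126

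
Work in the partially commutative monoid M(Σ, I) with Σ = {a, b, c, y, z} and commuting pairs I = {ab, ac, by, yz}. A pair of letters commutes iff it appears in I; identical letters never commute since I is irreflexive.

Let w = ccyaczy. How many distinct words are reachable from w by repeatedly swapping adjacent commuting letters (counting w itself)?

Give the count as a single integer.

4

#0=c has no predecessor
#1=c depends on [0:c]
#2=y depends on [1:c]
#3=a depends on [2:y]
#4=c depends on [2:y]
#5=z depends on [3:a, 4:c]
#6=y depends on [3:a, 4:c]
sources: [0:c]
N(rest) = Σ N(rest − s) over sources s of rest; N(one piece) = 1:
  size 1 → [5]=1  [6]=1
  size 2 → [5,6]=2
  size 3 → [3,5,6]=2  [4,5,6]=2
  size 4 → [3,4,5,6]=4
  size 5 → [2,3,4,5,6]=4
  first=0(c) contributes 4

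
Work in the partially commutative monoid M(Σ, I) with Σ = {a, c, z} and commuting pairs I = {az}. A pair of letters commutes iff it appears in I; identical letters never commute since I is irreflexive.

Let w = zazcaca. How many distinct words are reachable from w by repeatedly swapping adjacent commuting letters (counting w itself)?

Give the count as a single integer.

3

piece 0:z — minimal
piece 1:a — minimal
piece 2:z rests on {0:z}
piece 3:c rests on {1:a, 2:z}
piece 4:a rests on {3:c}
piece 5:c rests on {4:a}
piece 6:a rests on {5:c}
minimal pieces: {0:z, 1:a}
ways to finish when only these pieces remain (= sum over removing one remaining piece with nothing left below it):
  1 left: {6}→1
  2 left: {5,6}→1
  3 left: {4,5,6}→1
  4 left: {3,4,5,6}→1
  5 left: {1,3,4,5,6}→1  {2,3,4,5,6}→1
  placing 0:z first → 2 extensions
  placing 1:a first → 1 extensions
total linear extensions = 3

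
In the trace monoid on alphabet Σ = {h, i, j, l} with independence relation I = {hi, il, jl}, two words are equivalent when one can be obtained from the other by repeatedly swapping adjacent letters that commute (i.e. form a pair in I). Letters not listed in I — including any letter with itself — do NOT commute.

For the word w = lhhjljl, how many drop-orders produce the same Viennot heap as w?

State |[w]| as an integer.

6

#0=l has no predecessor
#1=h depends on [0:l]
#2=h depends on [1:h]
#3=j depends on [2:h]
#4=l depends on [2:h]
#5=j depends on [3:j]
#6=l depends on [4:l]
sources: [0:l]
N(rest) = Σ N(rest − s) over sources s of rest; N(one piece) = 1:
  size 1 → [5]=1  [6]=1
  size 2 → [3,5]=1  [4,6]=1  [5,6]=2
  size 3 → [3,5,6]=3  [4,5,6]=3
  size 4 → [3,4,5,6]=6
  size 5 → [2,3,4,5,6]=6
  first=0(l) contributes 6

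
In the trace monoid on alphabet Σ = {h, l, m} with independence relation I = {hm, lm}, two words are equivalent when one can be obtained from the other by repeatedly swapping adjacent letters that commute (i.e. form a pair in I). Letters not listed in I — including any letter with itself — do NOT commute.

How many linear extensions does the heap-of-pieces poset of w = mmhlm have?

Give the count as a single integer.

piece 0:m — minimal
piece 1:m rests on {0:m}
piece 2:h — minimal
piece 3:l rests on {2:h}
piece 4:m rests on {1:m}
minimal pieces: {0:m, 2:h}
ways to finish when only these pieces remain (= sum over removing one remaining piece with nothing left below it):
  1 left: {3}→1  {4}→1
  2 left: {1,4}→1  {2,3}→1  {3,4}→2
  3 left: {0,1,4}→1  {1,3,4}→3  {2,3,4}→3
  placing 0:m first → 6 extensions
  placing 2:h first → 4 extensions
total linear extensions = 10

10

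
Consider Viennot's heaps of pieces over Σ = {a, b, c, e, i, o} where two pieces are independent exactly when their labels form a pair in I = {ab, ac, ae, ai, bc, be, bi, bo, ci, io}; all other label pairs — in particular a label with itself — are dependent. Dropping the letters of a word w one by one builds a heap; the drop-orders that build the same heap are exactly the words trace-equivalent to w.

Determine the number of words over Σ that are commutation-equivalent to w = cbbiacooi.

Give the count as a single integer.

2268

piece 0:c — minimal
piece 1:b — minimal
piece 2:b rests on {1:b}
piece 3:i — minimal
piece 4:a — minimal
piece 5:c rests on {0:c}
piece 6:o rests on {4:a, 5:c}
piece 7:o rests on {6:o}
piece 8:i rests on {3:i}
minimal pieces: {0:c, 1:b, 3:i, 4:a}
ways to finish when only these pieces remain (= sum over removing one remaining piece with nothing left below it):
  1 left: {2}→1  {7}→1  {8}→1
  2 left: {1,2}→1  {2,7}→2  {2,8}→2  {3,8}→1  {6,7}→1  {7,8}→2
  3 left: {1,2,7}→3  {1,2,8}→3  {2,3,8}→3  {2,6,7}→3  {2,7,8}→6  {3,7,8}→3  {4,6,7}→1  {5,6,7}→1  {6,7,8}→3
  4 left: {0,5,6,7}→1  {1,2,3,8}→6  {1,2,6,7}→6  {1,2,7,8}→12  {2,3,7,8}→12  {2,4,6,7}→4  {2,5,6,7}→4  {2,6,7,8}→12  {3,6,7,8}→6  {4,5,6,7}→2  {4,6,7,8}→4  {5,6,7,8}→4
  5 left: {0,2,5,6,7}→5  {0,4,5,6,7}→3  {0,5,6,7,8}→5  {1,2,3,7,8}→30  {1,2,4,6,7}→10  {1,2,5,6,7}→10  {1,2,6,7,8}→30  {2,3,6,7,8}→30  {2,4,5,6,7}→10  {2,4,6,7,8}→20  {2,5,6,7,8}→20  {3,4,6,7,8}→10  {3,5,6,7,8}→10  {4,5,6,7,8}→10
  6 left: {0,1,2,5,6,7}→15  {0,2,4,5,6,7}→18  {0,2,5,6,7,8}→30  {0,3,5,6,7,8}→15  {0,4,5,6,7,8}→18  {1,2,3,6,7,8}→90  {1,2,4,5,6,7}→30  {1,2,4,6,7,8}→60  {1,2,5,6,7,8}→60  {2,3,4,6,7,8}→60  {2,3,5,6,7,8}→60  {2,4,5,6,7,8}→60  {3,4,5,6,7,8}→30
  7 left: {0,1,2,4,5,6,7}→63  {0,1,2,5,6,7,8}→105  {0,2,3,5,6,7,8}→105  {0,2,4,5,6,7,8}→126  {0,3,4,5,6,7,8}→63  {1,2,3,4,6,7,8}→210  {1,2,3,5,6,7,8}→210  {1,2,4,5,6,7,8}→210  {2,3,4,5,6,7,8}→210
  placing 0:c first → 840 extensions
  placing 1:b first → 504 extensions
  placing 3:i first → 504 extensions
  placing 4:a first → 420 extensions
total linear extensions = 2268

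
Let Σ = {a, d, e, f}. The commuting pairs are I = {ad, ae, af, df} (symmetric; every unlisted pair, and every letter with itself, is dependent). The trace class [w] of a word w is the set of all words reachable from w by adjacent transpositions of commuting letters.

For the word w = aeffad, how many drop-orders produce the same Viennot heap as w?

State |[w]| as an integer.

45

0(a) covers ∅
1(e) covers ∅
2(f) covers 1:e
3(f) covers 2:f
4(a) covers 0:a
5(d) covers 1:e
floor of heap: 0:a, 1:e
completions by unplaced set U, small U first (add the entries for U minus each lowest piece of U):
  |U|=1: {3}:1  {4}:1  {5}:1
  |U|=2: {0,4}:1  {2,3}:1  {3,4}:2  {3,5}:2  {4,5}:2
  |U|=3: {0,3,4}:3  {0,4,5}:3  {2,3,4}:3  {2,3,5}:3  {3,4,5}:6
  |U|=4: {0,2,3,4}:6  {0,3,4,5}:12  {1,2,3,5}:3  {2,3,4,5}:12
  start at 0(a): 15
  start at 1(e): 30
sum over floor = 45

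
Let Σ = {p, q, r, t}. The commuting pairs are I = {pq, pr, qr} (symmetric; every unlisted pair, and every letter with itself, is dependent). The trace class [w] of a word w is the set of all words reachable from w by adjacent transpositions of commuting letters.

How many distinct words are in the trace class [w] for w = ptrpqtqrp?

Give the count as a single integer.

0(p) covers ∅
1(t) covers 0:p
2(r) covers 1:t
3(p) covers 1:t
4(q) covers 1:t
5(t) covers 2:r, 3:p, 4:q
6(q) covers 5:t
7(r) covers 5:t
8(p) covers 5:t
floor of heap: 0:p
completions by unplaced set U, small U first (add the entries for U minus each lowest piece of U):
  |U|=1: {6}:1  {7}:1  {8}:1
  |U|=2: {6,7}:2  {6,8}:2  {7,8}:2
  |U|=3: {6,7,8}:6
  |U|=4: {5,6,7,8}:6
  |U|=5: {2,5,6,7,8}:6  {3,5,6,7,8}:6  {4,5,6,7,8}:6
  |U|=6: {2,3,5,6,7,8}:12  {2,4,5,6,7,8}:12  {3,4,5,6,7,8}:12
  |U|=7: {2,3,4,5,6,7,8}:36
  start at 0(p): 36

36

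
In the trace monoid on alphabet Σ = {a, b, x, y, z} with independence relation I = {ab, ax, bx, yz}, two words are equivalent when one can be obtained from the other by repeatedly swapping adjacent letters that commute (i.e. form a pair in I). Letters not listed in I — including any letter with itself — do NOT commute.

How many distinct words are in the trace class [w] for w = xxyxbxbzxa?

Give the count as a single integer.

12

#0=x has no predecessor
#1=x depends on [0:x]
#2=y depends on [1:x]
#3=x depends on [2:y]
#4=b depends on [2:y]
#5=x depends on [3:x]
#6=b depends on [4:b]
#7=z depends on [5:x, 6:b]
#8=x depends on [7:z]
#9=a depends on [7:z]
sources: [0:x]
N(rest) = Σ N(rest − s) over sources s of rest; N(one piece) = 1:
  size 1 → [8]=1  [9]=1
  size 2 → [8,9]=2
  size 3 → [7,8,9]=2
  size 4 → [5,7,8,9]=2  [6,7,8,9]=2
  size 5 → [3,5,7,8,9]=2  [4,6,7,8,9]=2  [5,6,7,8,9]=4
  size 6 → [3,5,6,7,8,9]=6  [4,5,6,7,8,9]=6
  size 7 → [3,4,5,6,7,8,9]=12
  size 8 → [2,3,4,5,6,7,8,9]=12
  first=0(x) contributes 12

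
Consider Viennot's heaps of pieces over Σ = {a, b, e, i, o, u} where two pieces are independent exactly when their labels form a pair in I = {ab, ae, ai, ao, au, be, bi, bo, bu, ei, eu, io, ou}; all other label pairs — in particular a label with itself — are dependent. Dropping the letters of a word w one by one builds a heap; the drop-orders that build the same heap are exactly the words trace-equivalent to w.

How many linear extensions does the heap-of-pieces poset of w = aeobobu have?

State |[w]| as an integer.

420

drop 0:a onto floor
drop 1:e onto floor
drop 2:o onto {1:e}
drop 3:b onto floor
drop 4:o onto {2:o}
drop 5:b onto {3:b}
drop 6:u onto floor
ground layer = {0:a, 1:e, 3:b, 6:u}
drop-orders for the pieces not yet dropped (sum over which currently-grounded one goes next):
  1 to go: {0} 1  {4} 1  {5} 1  {6} 1
  2 to go: {0,4} 2  {0,5} 2  {0,6} 2  {2,4} 1  {3,5} 1  {4,5} 2  {4,6} 2  {5,6} 2
  3 to go: {0,2,4} 3  {0,3,5} 3  {0,4,5} 6  {0,4,6} 6  {0,5,6} 6  {1,2,4} 1  {2,4,5} 3  {2,4,6} 3  {3,4,5} 3  {3,5,6} 3  {4,5,6} 6
  4 to go: {0,1,2,4} 4  {0,2,4,5} 12  {0,2,4,6} 12  {0,3,4,5} 12  {0,3,5,6} 12  {0,4,5,6} 24  {1,2,4,5} 4  {1,2,4,6} 4  {2,3,4,5} 6  {2,4,5,6} 12  {3,4,5,6} 12
  5 to go: {0,1,2,4,5} 20  {0,1,2,4,6} 20  {0,2,3,4,5} 30  {0,2,4,5,6} 60  {0,3,4,5,6} 60  {1,2,3,4,5} 10  {1,2,4,5,6} 20  {2,3,4,5,6} 30
  if 0:a drops first: 60 orders
  if 1:e drops first: 180 orders
  if 3:b drops first: 120 orders
  if 6:u drops first: 60 orders
heap linearizations: 420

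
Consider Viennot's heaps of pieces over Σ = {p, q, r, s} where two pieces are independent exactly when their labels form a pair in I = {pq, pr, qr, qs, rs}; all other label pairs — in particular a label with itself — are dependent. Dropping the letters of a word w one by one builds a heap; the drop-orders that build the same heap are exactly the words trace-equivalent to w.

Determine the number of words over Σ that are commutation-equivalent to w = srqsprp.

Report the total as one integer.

piece 0:s — minimal
piece 1:r — minimal
piece 2:q — minimal
piece 3:s rests on {0:s}
piece 4:p rests on {3:s}
piece 5:r rests on {1:r}
piece 6:p rests on {4:p}
minimal pieces: {0:s, 1:r, 2:q}
ways to finish when only these pieces remain (= sum over removing one remaining piece with nothing left below it):
  1 left: {2}→1  {5}→1  {6}→1
  2 left: {1,5}→1  {2,5}→2  {2,6}→2  {4,6}→1  {5,6}→2
  3 left: {1,2,5}→3  {1,5,6}→3  {2,4,6}→3  {2,5,6}→6  {3,4,6}→1  {4,5,6}→3
  4 left: {0,3,4,6}→1  {1,2,5,6}→12  {1,4,5,6}→6  {2,3,4,6}→4  {2,4,5,6}→12  {3,4,5,6}→4
  5 left: {0,2,3,4,6}→5  {0,3,4,5,6}→5  {1,2,4,5,6}→30  {1,3,4,5,6}→10  {2,3,4,5,6}→20
  placing 0:s first → 60 extensions
  placing 1:r first → 30 extensions
  placing 2:q first → 15 extensions
total linear extensions = 105

105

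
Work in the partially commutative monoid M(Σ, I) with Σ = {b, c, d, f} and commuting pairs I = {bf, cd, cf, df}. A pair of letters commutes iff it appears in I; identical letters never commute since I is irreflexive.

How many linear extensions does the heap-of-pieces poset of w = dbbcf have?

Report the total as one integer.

5

drop 0:d onto floor
drop 1:b onto {0:d}
drop 2:b onto {1:b}
drop 3:c onto {2:b}
drop 4:f onto floor
ground layer = {0:d, 4:f}
drop-orders for the pieces not yet dropped (sum over which currently-grounded one goes next):
  1 to go: {3} 1  {4} 1
  2 to go: {2,3} 1  {3,4} 2
  3 to go: {1,2,3} 1  {2,3,4} 3
  if 0:d drops first: 4 orders
  if 4:f drops first: 1 orders
heap linearizations: 5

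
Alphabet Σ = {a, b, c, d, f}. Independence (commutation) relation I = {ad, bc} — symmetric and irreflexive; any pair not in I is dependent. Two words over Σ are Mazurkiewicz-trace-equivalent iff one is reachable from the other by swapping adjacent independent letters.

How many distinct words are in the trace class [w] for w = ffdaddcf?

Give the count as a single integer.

4

#0=f has no predecessor
#1=f depends on [0:f]
#2=d depends on [1:f]
#3=a depends on [1:f]
#4=d depends on [2:d]
#5=d depends on [4:d]
#6=c depends on [3:a, 5:d]
#7=f depends on [6:c]
sources: [0:f]
N(rest) = Σ N(rest − s) over sources s of rest; N(one piece) = 1:
  size 1 → [7]=1
  size 2 → [6,7]=1
  size 3 → [3,6,7]=1  [5,6,7]=1
  size 4 → [3,5,6,7]=2  [4,5,6,7]=1
  size 5 → [2,4,5,6,7]=1  [3,4,5,6,7]=3
  size 6 → [2,3,4,5,6,7]=4
  first=0(f) contributes 4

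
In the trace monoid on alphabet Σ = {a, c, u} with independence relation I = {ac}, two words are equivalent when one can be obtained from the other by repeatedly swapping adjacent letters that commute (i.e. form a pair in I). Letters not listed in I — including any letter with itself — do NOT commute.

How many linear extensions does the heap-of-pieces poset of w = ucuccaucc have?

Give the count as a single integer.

drop 0:u onto floor
drop 1:c onto {0:u}
drop 2:u onto {1:c}
drop 3:c onto {2:u}
drop 4:c onto {3:c}
drop 5:a onto {2:u}
drop 6:u onto {4:c, 5:a}
drop 7:c onto {6:u}
drop 8:c onto {7:c}
ground layer = {0:u}
drop-orders for the pieces not yet dropped (sum over which currently-grounded one goes next):
  1 to go: {8} 1
  2 to go: {7,8} 1
  3 to go: {6,7,8} 1
  4 to go: {4,6,7,8} 1  {5,6,7,8} 1
  5 to go: {3,4,6,7,8} 1  {4,5,6,7,8} 2
  6 to go: {3,4,5,6,7,8} 3
  7 to go: {2,3,4,5,6,7,8} 3
  if 0:u drops first: 3 orders

3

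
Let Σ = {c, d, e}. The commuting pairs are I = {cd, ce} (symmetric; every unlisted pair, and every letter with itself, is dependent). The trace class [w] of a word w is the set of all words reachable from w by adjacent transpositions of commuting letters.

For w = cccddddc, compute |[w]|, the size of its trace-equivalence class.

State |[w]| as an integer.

70

0(c) covers ∅
1(c) covers 0:c
2(c) covers 1:c
3(d) covers ∅
4(d) covers 3:d
5(d) covers 4:d
6(d) covers 5:d
7(c) covers 2:c
floor of heap: 0:c, 3:d
completions by unplaced set U, small U first (add the entries for U minus each lowest piece of U):
  |U|=1: {6}:1  {7}:1
  |U|=2: {2,7}:1  {5,6}:1  {6,7}:2
  |U|=3: {1,2,7}:1  {2,6,7}:3  {4,5,6}:1  {5,6,7}:3
  |U|=4: {0,1,2,7}:1  {1,2,6,7}:4  {2,5,6,7}:6  {3,4,5,6}:1  {4,5,6,7}:4
  |U|=5: {0,1,2,6,7}:5  {1,2,5,6,7}:10  {2,4,5,6,7}:10  {3,4,5,6,7}:5
  |U|=6: {0,1,2,5,6,7}:15  {1,2,4,5,6,7}:20  {2,3,4,5,6,7}:15
  start at 0(c): 35
  start at 3(d): 35
sum over floor = 70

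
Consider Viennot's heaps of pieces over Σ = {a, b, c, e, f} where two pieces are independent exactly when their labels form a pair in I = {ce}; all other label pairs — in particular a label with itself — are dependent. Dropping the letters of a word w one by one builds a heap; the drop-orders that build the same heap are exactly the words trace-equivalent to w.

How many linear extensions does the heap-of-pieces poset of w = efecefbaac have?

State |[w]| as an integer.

piece 0:e — minimal
piece 1:f rests on {0:e}
piece 2:e rests on {1:f}
piece 3:c rests on {1:f}
piece 4:e rests on {2:e}
piece 5:f rests on {3:c, 4:e}
piece 6:b rests on {5:f}
piece 7:a rests on {6:b}
piece 8:a rests on {7:a}
piece 9:c rests on {8:a}
minimal pieces: {0:e}
ways to finish when only these pieces remain (= sum over removing one remaining piece with nothing left below it):
  1 left: {9}→1
  2 left: {8,9}→1
  3 left: {7,8,9}→1
  4 left: {6,7,8,9}→1
  5 left: {5,6,7,8,9}→1
  6 left: {3,5,6,7,8,9}→1  {4,5,6,7,8,9}→1
  7 left: {2,4,5,6,7,8,9}→1  {3,4,5,6,7,8,9}→2
  8 left: {2,3,4,5,6,7,8,9}→3
  placing 0:e first → 3 extensions

3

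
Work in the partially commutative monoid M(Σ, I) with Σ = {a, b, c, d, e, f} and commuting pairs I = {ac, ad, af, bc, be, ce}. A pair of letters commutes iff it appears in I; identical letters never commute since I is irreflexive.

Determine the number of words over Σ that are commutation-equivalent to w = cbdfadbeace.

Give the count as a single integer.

94

drop 0:c onto floor
drop 1:b onto floor
drop 2:d onto {0:c, 1:b}
drop 3:f onto {2:d}
drop 4:a onto {1:b}
drop 5:d onto {3:f}
drop 6:b onto {4:a, 5:d}
drop 7:e onto {4:a, 5:d}
drop 8:a onto {6:b, 7:e}
drop 9:c onto {5:d}
drop 10:e onto {8:a}
ground layer = {0:c, 1:b}
drop-orders for the pieces not yet dropped (sum over which currently-grounded one goes next):
  1 to go: {9} 1  {10} 1
  2 to go: {8,10} 1  {9,10} 2
  3 to go: {6,8,10} 1  {7,8,10} 1  {8,9,10} 3
  4 to go: {6,7,8,10} 2  {6,8,9,10} 4  {7,8,9,10} 4
  5 to go: {4,6,7,8,10} 2  {6,7,8,9,10} 10
  6 to go: {4,6,7,8,9,10} 12  {5,6,7,8,9,10} 10
  7 to go: {3,5,6,7,8,9,10} 10  {4,5,6,7,8,9,10} 22
  8 to go: {2,3,5,6,7,8,9,10} 10  {3,4,5,6,7,8,9,10} 32
  9 to go: {0,2,3,5,6,7,8,9,10} 10  {2,3,4,5,6,7,8,9,10} 42
  if 0:c drops first: 42 orders
  if 1:b drops first: 52 orders
heap linearizations: 94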